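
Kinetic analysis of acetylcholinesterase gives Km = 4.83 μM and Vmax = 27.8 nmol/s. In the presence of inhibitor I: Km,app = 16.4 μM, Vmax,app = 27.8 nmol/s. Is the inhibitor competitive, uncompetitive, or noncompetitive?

competitive

Km increases (4.83 → 16.4 μM) while Vmax is unchanged — the hallmark of competitive inhibition.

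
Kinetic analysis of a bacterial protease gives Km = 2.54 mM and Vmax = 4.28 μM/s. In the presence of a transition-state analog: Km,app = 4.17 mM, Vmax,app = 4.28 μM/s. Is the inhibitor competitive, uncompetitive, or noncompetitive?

Km increases (2.54 → 4.17 mM) while Vmax is unchanged — the hallmark of competitive inhibition.

competitive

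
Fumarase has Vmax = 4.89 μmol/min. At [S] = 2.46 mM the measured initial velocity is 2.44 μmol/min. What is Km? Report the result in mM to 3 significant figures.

v/Vmax = 2.44/4.89 = 0.4990 = [S]/(Km+[S]).
So Km + [S] = [S]/0.4990 = 4.930 mM, giving Km = 4.930 − 2.46 = 2.47 mM.

2.47 mM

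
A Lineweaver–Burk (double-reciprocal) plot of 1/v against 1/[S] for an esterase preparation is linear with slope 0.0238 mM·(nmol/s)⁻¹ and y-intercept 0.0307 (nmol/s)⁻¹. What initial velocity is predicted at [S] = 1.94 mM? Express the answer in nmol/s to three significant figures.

23.3 nmol/s

The y-intercept is 1/Vmax, so Vmax = 1/0.0307 = 32.6 nmol/s.
The slope is Km/Vmax, so Km = 0.0238 × 32.6 = 0.775 mM.
Then v = 32.6 × 1.94/(0.775 + 1.94) = 23.3 nmol/s.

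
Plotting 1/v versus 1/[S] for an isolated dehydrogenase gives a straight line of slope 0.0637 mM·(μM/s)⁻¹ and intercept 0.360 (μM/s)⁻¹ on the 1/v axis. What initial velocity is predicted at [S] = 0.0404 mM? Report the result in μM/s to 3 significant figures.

0.516 μM/s

The y-intercept is 1/Vmax, so Vmax = 1/0.360 = 2.78 μM/s.
The slope is Km/Vmax, so Km = 0.0637 × 2.78 = 0.177 mM.
Then v = 2.78 × 0.0404/(0.177 + 0.0404) = 0.516 μM/s.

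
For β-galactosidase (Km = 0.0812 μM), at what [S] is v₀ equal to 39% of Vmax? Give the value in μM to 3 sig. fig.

v/Vmax = [S]/(Km+[S]) = 0.39, so [S] = Km·0.39/(1 − 0.39) = 0.0812 × 0.6393.
[S] = 0.0519 μM.

0.0519 μM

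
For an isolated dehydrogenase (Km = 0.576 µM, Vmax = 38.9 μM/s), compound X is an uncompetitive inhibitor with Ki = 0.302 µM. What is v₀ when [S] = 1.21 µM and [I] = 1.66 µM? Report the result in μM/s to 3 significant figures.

α = 1 + [I]/Ki = 1 + 1.66/0.302 = 6.497.
For an uncompetitive inhibitor, both parameters are divided by α, giving Vmax/α and Km/α: Km,app = 0.0887 µM, Vmax,app = 5.99 μM/s.
v = Vmax,app·[S]/(Km,app + [S]) = 5.99 × 1.21/(0.0887 + 1.21) = 5.58 μM/s.

5.58 μM/s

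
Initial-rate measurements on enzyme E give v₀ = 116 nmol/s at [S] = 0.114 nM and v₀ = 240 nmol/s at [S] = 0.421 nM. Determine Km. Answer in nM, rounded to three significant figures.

0.277 nM

In reciprocal form, 1/v = (Km/Vmax)·(1/[S]) + 1/Vmax. The two points give (1/[S], 1/v) = (8.772, 0.008621) and (2.375, 0.004167).
Slope = (0.008621 − 0.004167)/(8.772 − 2.375) = 0.0006963; intercept = 0.008621 − 0.0006963×8.772 = 0.002513.
Vmax = 1/intercept = 398 nmol/s; Km = slope × Vmax = 0.0006963 × 398 = 0.277 nM.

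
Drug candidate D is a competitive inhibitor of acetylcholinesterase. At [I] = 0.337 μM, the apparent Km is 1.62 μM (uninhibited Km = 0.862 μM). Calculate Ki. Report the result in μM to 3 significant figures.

Competitive: Km,app = α·Km with α = 1 + [I]/Ki.
α = Km,app/Km = 1.62/0.862 = 1.879.
Since α = 1 + [I]/Ki, [I]/Ki = 1.879 − 1 = 0.8794 and Ki = 0.337/0.8794 = 0.383 μM.

0.383 μM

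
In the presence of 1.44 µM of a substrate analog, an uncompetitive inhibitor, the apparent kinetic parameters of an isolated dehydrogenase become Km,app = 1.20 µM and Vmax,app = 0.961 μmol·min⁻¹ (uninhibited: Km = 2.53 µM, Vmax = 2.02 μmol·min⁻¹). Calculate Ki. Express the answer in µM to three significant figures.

1.31 µM

Uncompetitive: Vmax,app = Vmax/α (and Km,app = Km/α) with α = 1 + [I]/Ki.
α = Vmax/Vmax,app = 2.02/0.961 = 2.102.
Since α = 1 + [I]/Ki, [I]/Ki = 2.102 − 1 = 1.102 and Ki = 1.44/1.102 = 1.31 µM.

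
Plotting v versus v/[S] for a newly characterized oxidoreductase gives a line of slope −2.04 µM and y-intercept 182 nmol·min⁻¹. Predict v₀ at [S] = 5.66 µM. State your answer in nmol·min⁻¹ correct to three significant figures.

In the Eadie–Hofstee form v = Vmax − Km·(v/[S]), the slope is −Km and the intercept is Vmax, so Km = 2.04 µM and Vmax = 182 nmol·min⁻¹.
v = 182 × 5.66/(2.04 + 5.66) = 134 nmol·min⁻¹.

134 nmol·min⁻¹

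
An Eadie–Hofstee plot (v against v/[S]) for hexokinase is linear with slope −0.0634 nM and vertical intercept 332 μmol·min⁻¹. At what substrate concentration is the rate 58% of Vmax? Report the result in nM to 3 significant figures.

The Eadie–Hofstee slope gives Km = 0.0634 nM (slope = −Km).
v/Vmax = [S]/(Km+[S]) = 0.58 ⇒ [S] = Km·0.58/(1−0.58) = 0.0634 × 1.381 = 0.0876 nM.

0.0876 nM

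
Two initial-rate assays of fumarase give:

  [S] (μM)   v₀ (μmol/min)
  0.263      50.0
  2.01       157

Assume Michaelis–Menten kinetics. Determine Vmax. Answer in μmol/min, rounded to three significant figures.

232 μmol/min

From v = Vmax[S]/(Km+[S]), each point gives Vmax = v(Km+[S])/[S].
Equating: 50.0(Km+0.263)/0.263 = 157(Km+2.01)/2.01.
190.1·Km + 50.0 = 78.11·Km + 157, so (190.1 − 78.11)·Km = 157 − 50.0.
Km = 107.0/112.0 = 0.955 μM; then Vmax = 50.0(0.955+0.263)/0.263 = 232 μmol/min.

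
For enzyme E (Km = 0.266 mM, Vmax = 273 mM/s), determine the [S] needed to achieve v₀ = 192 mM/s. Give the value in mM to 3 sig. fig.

0.631 mM

Rearranging v = Vmax[S]/(Km+[S]) gives [S] = Km·v/(Vmax − v).
[S] = 0.266 × 192 / (273 − 192) = 51.07/81.00 = 0.631 mM.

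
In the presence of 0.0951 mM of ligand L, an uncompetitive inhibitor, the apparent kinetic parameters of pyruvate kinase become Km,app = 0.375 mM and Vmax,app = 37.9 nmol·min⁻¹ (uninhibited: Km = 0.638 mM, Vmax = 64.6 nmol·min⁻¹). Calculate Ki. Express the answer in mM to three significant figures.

0.135 mM

Uncompetitive: Vmax,app = Vmax/α (and Km,app = Km/α) with α = 1 + [I]/Ki.
α = Vmax/Vmax,app = 64.6/37.9 = 1.704.
Since α = 1 + [I]/Ki, [I]/Ki = 1.704 − 1 = 0.7045 and Ki = 0.0951/0.7045 = 0.135 mM.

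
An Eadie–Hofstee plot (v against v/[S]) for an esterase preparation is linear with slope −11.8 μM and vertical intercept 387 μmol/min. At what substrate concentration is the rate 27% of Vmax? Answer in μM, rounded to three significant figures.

4.36 μM

The Eadie–Hofstee slope gives Km = 11.8 μM (slope = −Km).
v/Vmax = [S]/(Km+[S]) = 0.27 ⇒ [S] = Km·0.27/(1−0.27) = 11.8 × 0.3699 = 4.36 μM.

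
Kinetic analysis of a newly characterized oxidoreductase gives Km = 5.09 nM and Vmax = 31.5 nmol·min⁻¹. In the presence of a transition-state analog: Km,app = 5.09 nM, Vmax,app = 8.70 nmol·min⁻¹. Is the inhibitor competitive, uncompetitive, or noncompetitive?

Vmax decreases (31.5 → 8.70 nmol·min⁻¹) while Km is unchanged — pure noncompetitive inhibition.

noncompetitive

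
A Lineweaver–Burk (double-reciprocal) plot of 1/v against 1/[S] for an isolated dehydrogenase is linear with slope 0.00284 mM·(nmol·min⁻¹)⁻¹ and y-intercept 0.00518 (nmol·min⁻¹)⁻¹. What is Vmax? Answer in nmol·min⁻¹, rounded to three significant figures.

The y-intercept of a Lineweaver–Burk plot equals 1/Vmax, so Vmax = 1/0.00518 = 193 nmol·min⁻¹.

193 nmol·min⁻¹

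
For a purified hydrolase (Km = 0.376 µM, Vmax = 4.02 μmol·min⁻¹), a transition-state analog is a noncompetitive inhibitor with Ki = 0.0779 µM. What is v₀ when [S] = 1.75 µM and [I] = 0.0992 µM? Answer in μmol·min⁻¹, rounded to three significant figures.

1.46 μmol·min⁻¹

With α = 1 + [I]/Ki = 1 + 0.0992/0.0779 = 2.273, the noncompetitive rate law is v = (Vmax/α)·[S] / (Km + [S]).
v = (4.02/2.273)×1.75 / (0.376 + 1.75) = 3.094/2.126 = 1.46 μmol·min⁻¹.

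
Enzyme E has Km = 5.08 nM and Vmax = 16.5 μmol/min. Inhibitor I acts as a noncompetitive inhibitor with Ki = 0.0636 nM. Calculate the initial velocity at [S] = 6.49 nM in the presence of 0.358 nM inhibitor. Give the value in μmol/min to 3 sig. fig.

1.40 μmol/min

α = 1 + [I]/Ki = 1 + 0.358/0.0636 = 6.629.
For a noncompetitive inhibitor, Vmax is reduced to Vmax/α while Km is unchanged: Km,app = 5.08 nM, Vmax,app = 2.49 μmol/min.
v = Vmax,app·[S]/(Km,app + [S]) = 2.49 × 6.49/(5.08 + 6.49) = 1.40 μmol/min.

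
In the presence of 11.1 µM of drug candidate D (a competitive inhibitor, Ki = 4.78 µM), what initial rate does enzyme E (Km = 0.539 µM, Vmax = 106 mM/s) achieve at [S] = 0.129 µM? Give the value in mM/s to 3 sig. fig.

7.12 mM/s

α = 1 + [I]/Ki = 1 + 11.1/4.78 = 3.322.
For a competitive inhibitor, Vmax is unchanged and the apparent Km becomes α·Km: Km,app = 1.79 µM, Vmax,app = 106 mM/s.
v = Vmax,app·[S]/(Km,app + [S]) = 106 × 0.129/(1.79 + 0.129) = 7.12 mM/s.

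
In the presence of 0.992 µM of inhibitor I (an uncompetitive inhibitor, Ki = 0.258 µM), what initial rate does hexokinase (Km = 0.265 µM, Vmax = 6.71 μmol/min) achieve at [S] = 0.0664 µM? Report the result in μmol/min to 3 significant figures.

With α = 1 + [I]/Ki = 1 + 0.992/0.258 = 4.845, the uncompetitive rate law is v = (Vmax/α)·[S] / (Km/α + [S]).
v = (6.71/4.845)×0.0664 / (0.265/4.845 + 0.0664) = 0.09196/0.1211 = 0.759 μmol/min.

0.759 μmol/min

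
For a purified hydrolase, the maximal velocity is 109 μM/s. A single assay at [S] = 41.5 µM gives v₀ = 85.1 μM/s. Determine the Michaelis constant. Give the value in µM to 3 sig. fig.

From v = Vmax[S]/(Km+[S]), Km = [S](Vmax − v)/v.
Km = 41.5 × (109 − 85.1) / 85.1 = 991.9/85.1 = 11.7 µM.

11.7 µM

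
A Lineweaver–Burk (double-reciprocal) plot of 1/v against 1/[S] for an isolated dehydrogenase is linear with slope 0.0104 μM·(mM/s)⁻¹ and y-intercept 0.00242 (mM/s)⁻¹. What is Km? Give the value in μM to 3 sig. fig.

y-intercept = 1/Vmax ⇒ Vmax = 413 mM/s; slope = Km/Vmax ⇒ Km = slope × Vmax.
Km = 0.0104 × 413 = 4.30 μM.

4.30 μM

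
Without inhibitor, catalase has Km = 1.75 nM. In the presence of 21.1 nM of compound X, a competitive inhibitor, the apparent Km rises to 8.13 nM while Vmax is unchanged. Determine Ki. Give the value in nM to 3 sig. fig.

Competitive: Km,app = α·Km with α = 1 + [I]/Ki.
α = Km,app/Km = 8.13/1.75 = 4.646.
Since α = 1 + [I]/Ki, [I]/Ki = 4.646 − 1 = 3.646 and Ki = 21.1/3.646 = 5.79 nM.

5.79 nM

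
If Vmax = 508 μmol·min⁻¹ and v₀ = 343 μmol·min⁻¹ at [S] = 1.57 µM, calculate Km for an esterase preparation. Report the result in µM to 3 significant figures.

v/Vmax = 343/508 = 0.6752 = [S]/(Km+[S]).
So Km + [S] = [S]/0.6752 = 2.325 µM, giving Km = 2.325 − 1.57 = 0.755 µM.

0.755 µM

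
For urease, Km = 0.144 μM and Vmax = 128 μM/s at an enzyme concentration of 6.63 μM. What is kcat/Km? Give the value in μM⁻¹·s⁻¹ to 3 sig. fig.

kcat = Vmax/[E]total = 128/6.63 = 19.3 s⁻¹.
kcat/Km = 19.3/0.144 = 134 μM⁻¹·s⁻¹.

134 μM⁻¹·s⁻¹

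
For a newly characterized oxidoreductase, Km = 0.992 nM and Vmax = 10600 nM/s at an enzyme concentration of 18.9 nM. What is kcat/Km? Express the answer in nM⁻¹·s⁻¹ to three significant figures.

565 nM⁻¹·s⁻¹

kcat = Vmax/[E]total = 10600/18.9 = 561 s⁻¹.
kcat/Km = 561/0.992 = 565 nM⁻¹·s⁻¹.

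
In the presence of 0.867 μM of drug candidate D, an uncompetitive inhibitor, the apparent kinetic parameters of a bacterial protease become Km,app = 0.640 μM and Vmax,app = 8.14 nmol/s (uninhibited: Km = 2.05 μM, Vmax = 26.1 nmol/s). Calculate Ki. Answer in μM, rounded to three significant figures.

0.393 μM

Uncompetitive: Vmax,app = Vmax/α (and Km,app = Km/α) with α = 1 + [I]/Ki.
α = Vmax/Vmax,app = 26.1/8.14 = 3.206.
Ki = [I]/(α − 1) = 0.867/2.206 = 0.393 μM.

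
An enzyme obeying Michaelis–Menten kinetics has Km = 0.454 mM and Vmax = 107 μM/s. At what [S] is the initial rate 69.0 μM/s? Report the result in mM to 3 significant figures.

0.824 mM

Rearranging v = Vmax[S]/(Km+[S]) gives [S] = Km·v/(Vmax − v).
[S] = 0.454 × 69.0 / (107 − 69.0) = 31.33/38.00 = 0.824 mM.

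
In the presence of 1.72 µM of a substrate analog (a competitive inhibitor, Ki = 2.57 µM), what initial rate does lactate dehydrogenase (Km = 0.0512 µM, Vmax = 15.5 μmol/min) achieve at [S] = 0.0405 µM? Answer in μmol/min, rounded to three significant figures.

4.98 μmol/min

With α = 1 + [I]/Ki = 1 + 1.72/2.57 = 1.669, the competitive rate law is v = Vmax[S] / (αKm + [S]).
v = 15.5×0.0405 / (1.669×0.0512 + 0.0405) = 0.6278/0.1260 = 4.98 μmol/min.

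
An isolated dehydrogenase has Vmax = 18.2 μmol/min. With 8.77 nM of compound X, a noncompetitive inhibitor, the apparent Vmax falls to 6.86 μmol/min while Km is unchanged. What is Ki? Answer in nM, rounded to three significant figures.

5.31 nM

Noncompetitive: Vmax,app = Vmax/α with α = 1 + [I]/Ki.
α = Vmax/Vmax,app = 18.2/6.86 = 2.653.
Since α = 1 + [I]/Ki, [I]/Ki = 2.653 − 1 = 1.653 and Ki = 8.77/1.653 = 5.31 nM.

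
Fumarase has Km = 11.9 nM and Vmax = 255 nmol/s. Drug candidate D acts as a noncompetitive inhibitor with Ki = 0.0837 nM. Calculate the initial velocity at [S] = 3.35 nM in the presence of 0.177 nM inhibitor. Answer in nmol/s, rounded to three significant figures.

18.0 nmol/s

α = 1 + [I]/Ki = 1 + 0.177/0.0837 = 3.115.
For a noncompetitive inhibitor, Vmax is reduced to Vmax/α while Km is unchanged: Km,app = 11.9 nM, Vmax,app = 81.9 nmol/s.
v = Vmax,app·[S]/(Km,app + [S]) = 81.9 × 3.35/(11.9 + 3.35) = 18.0 nmol/s.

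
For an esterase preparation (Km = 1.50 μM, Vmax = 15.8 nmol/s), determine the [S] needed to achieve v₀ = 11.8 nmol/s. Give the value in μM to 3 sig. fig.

Rearranging v = Vmax[S]/(Km+[S]) gives [S] = Km·v/(Vmax − v).
[S] = 1.50 × 11.8 / (15.8 − 11.8) = 17.70/4.000 = 4.43 μM.

4.43 μM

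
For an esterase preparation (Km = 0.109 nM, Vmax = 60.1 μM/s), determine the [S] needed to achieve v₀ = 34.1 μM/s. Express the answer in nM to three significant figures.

The required fractional saturation is v/Vmax = 34.1/60.1 = 0.5674.
Then [S]/(Km+[S]) = 0.5674 ⇒ [S] = 0.109 × 0.5674/(1 − 0.5674) = 0.143 nM.

0.143 nM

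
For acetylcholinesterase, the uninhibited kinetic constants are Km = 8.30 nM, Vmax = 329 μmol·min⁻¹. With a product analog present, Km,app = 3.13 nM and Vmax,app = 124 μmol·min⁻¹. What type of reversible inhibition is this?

uncompetitive

Both Km and Vmax decrease by the same factor (~2.65-fold) — characteristic of uncompetitive inhibition.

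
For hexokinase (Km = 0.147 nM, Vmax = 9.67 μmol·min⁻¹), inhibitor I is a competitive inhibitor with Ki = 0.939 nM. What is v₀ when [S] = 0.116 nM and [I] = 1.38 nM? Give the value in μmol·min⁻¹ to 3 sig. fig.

α = 1 + [I]/Ki = 1 + 1.38/0.939 = 2.470.
For a competitive inhibitor, Vmax is unchanged and the apparent Km becomes α·Km: Km,app = 0.363 nM, Vmax,app = 9.67 μmol·min⁻¹.
v = Vmax,app·[S]/(Km,app + [S]) = 9.67 × 0.116/(0.363 + 0.116) = 2.34 μmol·min⁻¹.

2.34 μmol·min⁻¹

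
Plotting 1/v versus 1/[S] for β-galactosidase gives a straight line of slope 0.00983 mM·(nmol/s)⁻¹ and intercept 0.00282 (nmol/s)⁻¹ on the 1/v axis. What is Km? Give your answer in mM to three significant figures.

y-intercept = 1/Vmax ⇒ Vmax = 355 nmol/s; slope = Km/Vmax ⇒ Km = slope × Vmax.
Km = 0.00983 × 355 = 3.49 mM.

3.49 mM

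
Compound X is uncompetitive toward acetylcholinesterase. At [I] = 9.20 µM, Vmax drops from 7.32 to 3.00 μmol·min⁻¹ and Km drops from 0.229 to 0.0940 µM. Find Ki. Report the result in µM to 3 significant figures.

6.39 µM

Uncompetitive: Vmax,app = Vmax/α (and Km,app = Km/α) with α = 1 + [I]/Ki.
α = Vmax/Vmax,app = 7.32/3.00 = 2.440.
Since α = 1 + [I]/Ki, [I]/Ki = 2.440 − 1 = 1.440 and Ki = 9.20/1.440 = 6.39 µM.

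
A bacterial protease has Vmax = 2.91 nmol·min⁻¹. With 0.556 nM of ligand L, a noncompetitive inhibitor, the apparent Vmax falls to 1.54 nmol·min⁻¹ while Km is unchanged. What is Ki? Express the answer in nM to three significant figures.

Noncompetitive: Vmax,app = Vmax/α with α = 1 + [I]/Ki.
α = Vmax/Vmax,app = 2.91/1.54 = 1.890.
Ki = [I]/(α − 1) = 0.556/0.8896 = 0.625 nM.

0.625 nM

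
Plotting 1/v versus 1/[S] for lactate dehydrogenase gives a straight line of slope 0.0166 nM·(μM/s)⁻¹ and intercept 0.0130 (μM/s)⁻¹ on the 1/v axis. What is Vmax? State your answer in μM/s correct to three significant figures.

76.9 μM/s

The y-intercept of a Lineweaver–Burk plot equals 1/Vmax, so Vmax = 1/0.0130 = 76.9 μM/s.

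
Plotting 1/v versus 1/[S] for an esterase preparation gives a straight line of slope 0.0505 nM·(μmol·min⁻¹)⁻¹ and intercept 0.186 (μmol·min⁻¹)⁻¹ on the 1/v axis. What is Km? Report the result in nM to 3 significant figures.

y-intercept = 1/Vmax ⇒ Vmax = 5.38 μmol·min⁻¹; slope = Km/Vmax ⇒ Km = slope × Vmax.
Km = 0.0505 × 5.38 = 0.272 nM.

0.272 nM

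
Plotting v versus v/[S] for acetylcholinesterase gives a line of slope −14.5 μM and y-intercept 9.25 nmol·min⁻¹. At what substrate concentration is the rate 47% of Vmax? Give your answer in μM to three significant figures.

12.9 μM

The Eadie–Hofstee slope gives Km = 14.5 μM (slope = −Km).
v/Vmax = [S]/(Km+[S]) = 0.47 ⇒ [S] = Km·0.47/(1−0.47) = 14.5 × 0.8868 = 12.9 μM.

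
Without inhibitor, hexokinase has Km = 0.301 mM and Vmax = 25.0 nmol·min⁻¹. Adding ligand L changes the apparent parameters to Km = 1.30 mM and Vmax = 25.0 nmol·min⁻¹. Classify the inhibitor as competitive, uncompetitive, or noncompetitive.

Km increases (0.301 → 1.30 mM) while Vmax is unchanged — the hallmark of competitive inhibition.

competitive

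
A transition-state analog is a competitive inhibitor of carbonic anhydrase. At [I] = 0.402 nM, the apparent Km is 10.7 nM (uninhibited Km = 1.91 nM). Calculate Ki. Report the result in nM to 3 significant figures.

Competitive: Km,app = α·Km with α = 1 + [I]/Ki.
α = Km,app/Km = 10.7/1.91 = 5.602.
Ki = [I]/(α − 1) = 0.402/4.602 = 0.0874 nM.

0.0874 nM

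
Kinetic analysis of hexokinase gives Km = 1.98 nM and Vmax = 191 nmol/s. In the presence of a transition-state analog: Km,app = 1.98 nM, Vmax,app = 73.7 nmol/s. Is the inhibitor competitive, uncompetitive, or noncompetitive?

noncompetitive

Vmax decreases (191 → 73.7 nmol/s) while Km is unchanged — pure noncompetitive inhibition.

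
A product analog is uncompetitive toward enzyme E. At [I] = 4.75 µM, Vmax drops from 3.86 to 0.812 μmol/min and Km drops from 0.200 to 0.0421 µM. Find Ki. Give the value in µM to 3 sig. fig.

Uncompetitive: Vmax,app = Vmax/α (and Km,app = Km/α) with α = 1 + [I]/Ki.
α = Vmax/Vmax,app = 3.86/0.812 = 4.754.
Since α = 1 + [I]/Ki, [I]/Ki = 4.754 − 1 = 3.754 and Ki = 4.75/3.754 = 1.27 µM.

1.27 µM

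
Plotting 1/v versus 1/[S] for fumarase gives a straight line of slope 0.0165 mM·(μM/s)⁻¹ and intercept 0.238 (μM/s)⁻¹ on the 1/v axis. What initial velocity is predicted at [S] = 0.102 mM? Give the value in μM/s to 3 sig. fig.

The y-intercept is 1/Vmax, so Vmax = 1/0.238 = 4.20 μM/s.
The slope is Km/Vmax, so Km = 0.0165 × 4.20 = 0.0693 mM.
Then v = 4.20 × 0.102/(0.0693 + 0.102) = 2.50 μM/s.

2.50 μM/s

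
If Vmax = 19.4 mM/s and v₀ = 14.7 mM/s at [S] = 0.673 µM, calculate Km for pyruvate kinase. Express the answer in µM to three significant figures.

0.215 µM

From v = Vmax[S]/(Km+[S]), Km = [S](Vmax − v)/v.
Km = 0.673 × (19.4 − 14.7) / 14.7 = 3.163/14.7 = 0.215 µM.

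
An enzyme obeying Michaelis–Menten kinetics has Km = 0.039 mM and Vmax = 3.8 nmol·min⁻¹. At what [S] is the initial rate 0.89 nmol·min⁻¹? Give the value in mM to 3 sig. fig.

The required fractional saturation is v/Vmax = 0.89/3.8 = 0.2342.
Then [S]/(Km+[S]) = 0.2342 ⇒ [S] = 0.039 × 0.2342/(1 − 0.2342) = 0.0119 mM.

0.0119 mM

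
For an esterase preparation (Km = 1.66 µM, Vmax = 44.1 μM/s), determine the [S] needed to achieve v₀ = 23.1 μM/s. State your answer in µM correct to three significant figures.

1.83 µM

Rearranging v = Vmax[S]/(Km+[S]) gives [S] = Km·v/(Vmax − v).
[S] = 1.66 × 23.1 / (44.1 − 23.1) = 38.35/21.00 = 1.83 µM.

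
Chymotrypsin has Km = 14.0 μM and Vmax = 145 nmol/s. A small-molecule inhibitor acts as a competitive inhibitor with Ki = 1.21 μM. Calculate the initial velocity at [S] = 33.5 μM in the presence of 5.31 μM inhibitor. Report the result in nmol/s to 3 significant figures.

α = 1 + [I]/Ki = 1 + 5.31/1.21 = 5.388.
For a competitive inhibitor, Vmax is unchanged and the apparent Km becomes α·Km: Km,app = 75.4 μM, Vmax,app = 145 nmol/s.
v = Vmax,app·[S]/(Km,app + [S]) = 145 × 33.5/(75.4 + 33.5) = 44.6 nmol/s.

44.6 nmol/s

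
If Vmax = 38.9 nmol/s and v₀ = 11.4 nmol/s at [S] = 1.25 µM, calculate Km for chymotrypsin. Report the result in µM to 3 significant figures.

v/Vmax = 11.4/38.9 = 0.2931 = [S]/(Km+[S]).
So Km + [S] = [S]/0.2931 = 4.265 µM, giving Km = 4.265 − 1.25 = 3.02 µM.

3.02 µM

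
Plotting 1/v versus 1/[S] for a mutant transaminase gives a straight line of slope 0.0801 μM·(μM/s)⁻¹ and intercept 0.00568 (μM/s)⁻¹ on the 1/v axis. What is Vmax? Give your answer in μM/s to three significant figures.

The y-intercept of a Lineweaver–Burk plot equals 1/Vmax, so Vmax = 1/0.00568 = 176 μM/s.

176 μM/s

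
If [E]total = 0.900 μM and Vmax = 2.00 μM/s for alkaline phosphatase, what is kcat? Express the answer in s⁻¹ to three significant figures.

2.22 s⁻¹

kcat = Vmax/[E]total = 2.00 μM/s / 0.900 μM = 2.22 s⁻¹.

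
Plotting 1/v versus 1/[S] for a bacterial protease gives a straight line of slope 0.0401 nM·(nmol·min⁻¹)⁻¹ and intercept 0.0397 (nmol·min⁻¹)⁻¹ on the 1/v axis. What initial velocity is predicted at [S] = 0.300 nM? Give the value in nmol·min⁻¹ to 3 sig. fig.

5.77 nmol·min⁻¹

The y-intercept is 1/Vmax, so Vmax = 1/0.0397 = 25.2 nmol·min⁻¹.
The slope is Km/Vmax, so Km = 0.0401 × 25.2 = 1.01 nM.
Then v = 25.2 × 0.300/(1.01 + 0.300) = 5.77 nmol·min⁻¹.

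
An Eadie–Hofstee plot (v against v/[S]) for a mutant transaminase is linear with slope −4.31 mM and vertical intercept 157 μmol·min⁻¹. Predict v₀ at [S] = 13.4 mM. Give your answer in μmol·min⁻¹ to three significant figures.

In the Eadie–Hofstee form v = Vmax − Km·(v/[S]), the slope is −Km and the intercept is Vmax, so Km = 4.31 mM and Vmax = 157 μmol·min⁻¹.
v = 157 × 13.4/(4.31 + 13.4) = 119 μmol·min⁻¹.

119 μmol·min⁻¹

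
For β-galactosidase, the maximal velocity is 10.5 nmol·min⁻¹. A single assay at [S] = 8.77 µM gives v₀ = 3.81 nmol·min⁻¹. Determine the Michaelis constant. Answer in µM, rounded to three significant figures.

15.4 µM

From v = Vmax[S]/(Km+[S]), Km = [S](Vmax − v)/v.
Km = 8.77 × (10.5 − 3.81) / 3.81 = 58.67/3.81 = 15.4 µM.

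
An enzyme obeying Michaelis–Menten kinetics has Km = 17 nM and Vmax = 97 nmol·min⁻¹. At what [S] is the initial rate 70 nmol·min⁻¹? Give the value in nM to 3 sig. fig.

44.1 nM

The required fractional saturation is v/Vmax = 70/97 = 0.7216.
Then [S]/(Km+[S]) = 0.7216 ⇒ [S] = 17 × 0.7216/(1 − 0.7216) = 44.1 nM.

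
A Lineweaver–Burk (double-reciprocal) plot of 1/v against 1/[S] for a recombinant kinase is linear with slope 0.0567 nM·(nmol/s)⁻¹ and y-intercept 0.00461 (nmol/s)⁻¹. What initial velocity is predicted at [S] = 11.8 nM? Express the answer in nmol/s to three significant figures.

106 nmol/s

The y-intercept is 1/Vmax, so Vmax = 1/0.00461 = 217 nmol/s.
The slope is Km/Vmax, so Km = 0.0567 × 217 = 12.3 nM.
Then v = 217 × 11.8/(12.3 + 11.8) = 106 nmol/s.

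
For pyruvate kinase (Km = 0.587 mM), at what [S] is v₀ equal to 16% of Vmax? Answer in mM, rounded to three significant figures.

v/Vmax = [S]/(Km+[S]) = 0.16, so [S] = Km·0.16/(1 − 0.16) = 0.587 × 0.1905.
[S] = 0.112 mM.

0.112 mM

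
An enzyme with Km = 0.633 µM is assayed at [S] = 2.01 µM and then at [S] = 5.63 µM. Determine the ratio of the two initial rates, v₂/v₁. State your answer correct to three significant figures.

The fractional saturations are [S]/(Km+[S]) = 2.01/2.643 = 0.7605 and 5.63/6.263 = 0.8989.
v₂/v₁ is just their ratio: 0.8989/0.7605 = 1.18.

1.18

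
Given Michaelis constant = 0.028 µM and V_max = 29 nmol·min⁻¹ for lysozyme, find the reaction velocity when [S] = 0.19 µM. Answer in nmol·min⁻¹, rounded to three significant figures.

v = Vmax·[S]/(Km + [S]) = 29 × 0.19 / (0.028 + 0.19)
  = 5.510 / 0.2180 = 25.3 nmol·min⁻¹.

25.3 nmol·min⁻¹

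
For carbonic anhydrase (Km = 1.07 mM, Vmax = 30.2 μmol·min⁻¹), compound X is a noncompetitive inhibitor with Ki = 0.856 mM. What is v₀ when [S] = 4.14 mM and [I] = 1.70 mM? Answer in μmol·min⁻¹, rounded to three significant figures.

α = 1 + [I]/Ki = 1 + 1.70/0.856 = 2.986.
For a noncompetitive inhibitor, Vmax is reduced to Vmax/α while Km is unchanged: Km,app = 1.07 mM, Vmax,app = 10.1 μmol·min⁻¹.
v = Vmax,app·[S]/(Km,app + [S]) = 10.1 × 4.14/(1.07 + 4.14) = 8.04 μmol·min⁻¹.

8.04 μmol·min⁻¹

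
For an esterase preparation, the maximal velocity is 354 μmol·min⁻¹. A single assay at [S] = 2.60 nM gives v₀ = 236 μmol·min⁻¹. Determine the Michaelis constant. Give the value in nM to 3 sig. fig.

1.30 nM

From v = Vmax[S]/(Km+[S]), Km = [S](Vmax − v)/v.
Km = 2.60 × (354 − 236) / 236 = 306.8/236 = 1.30 nM.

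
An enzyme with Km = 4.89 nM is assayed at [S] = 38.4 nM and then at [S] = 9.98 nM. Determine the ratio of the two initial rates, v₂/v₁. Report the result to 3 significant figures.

The fractional saturations are [S]/(Km+[S]) = 38.4/43.29 = 0.8870 and 9.98/14.87 = 0.6711.
v₂/v₁ is just their ratio: 0.6711/0.8870 = 0.757.

0.757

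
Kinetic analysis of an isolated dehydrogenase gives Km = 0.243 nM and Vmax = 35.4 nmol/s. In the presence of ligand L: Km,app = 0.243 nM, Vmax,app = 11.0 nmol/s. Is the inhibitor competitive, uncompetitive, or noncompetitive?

Vmax decreases (35.4 → 11.0 nmol/s) while Km is unchanged — pure noncompetitive inhibition.

noncompetitive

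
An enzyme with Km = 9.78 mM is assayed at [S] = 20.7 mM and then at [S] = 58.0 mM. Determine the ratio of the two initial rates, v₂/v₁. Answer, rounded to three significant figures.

1.26

The fractional saturations are [S]/(Km+[S]) = 20.7/30.48 = 0.6791 and 58.0/67.78 = 0.8557.
v₂/v₁ is just their ratio: 0.8557/0.6791 = 1.26.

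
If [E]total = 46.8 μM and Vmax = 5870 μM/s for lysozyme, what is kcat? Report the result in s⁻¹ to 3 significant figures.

kcat = Vmax/[E]total = 5870 μM/s / 46.8 μM = 125 s⁻¹.

125 s⁻¹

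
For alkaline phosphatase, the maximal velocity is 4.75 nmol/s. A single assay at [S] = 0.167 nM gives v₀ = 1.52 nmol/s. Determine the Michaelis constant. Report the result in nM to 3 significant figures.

From v = Vmax[S]/(Km+[S]), Km = [S](Vmax − v)/v.
Km = 0.167 × (4.75 − 1.52) / 1.52 = 0.5394/1.52 = 0.355 nM.

0.355 nM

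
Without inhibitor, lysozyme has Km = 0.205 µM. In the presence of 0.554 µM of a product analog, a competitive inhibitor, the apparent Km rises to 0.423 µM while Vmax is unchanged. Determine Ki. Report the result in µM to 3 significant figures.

Competitive: Km,app = α·Km with α = 1 + [I]/Ki.
α = Km,app/Km = 0.423/0.205 = 2.063.
Since α = 1 + [I]/Ki, [I]/Ki = 2.063 − 1 = 1.063 and Ki = 0.554/1.063 = 0.521 µM.

0.521 µM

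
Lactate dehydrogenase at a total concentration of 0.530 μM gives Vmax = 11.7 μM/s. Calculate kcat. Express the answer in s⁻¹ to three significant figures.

kcat = Vmax/[E]total = 11.7 μM/s / 0.530 μM = 22.1 s⁻¹.

22.1 s⁻¹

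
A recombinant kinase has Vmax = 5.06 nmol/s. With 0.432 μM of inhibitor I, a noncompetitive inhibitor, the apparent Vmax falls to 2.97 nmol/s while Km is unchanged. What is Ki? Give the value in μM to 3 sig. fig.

Noncompetitive: Vmax,app = Vmax/α with α = 1 + [I]/Ki.
α = Vmax/Vmax,app = 5.06/2.97 = 1.704.
Ki = [I]/(α − 1) = 0.432/0.7037 = 0.614 μM.

0.614 μM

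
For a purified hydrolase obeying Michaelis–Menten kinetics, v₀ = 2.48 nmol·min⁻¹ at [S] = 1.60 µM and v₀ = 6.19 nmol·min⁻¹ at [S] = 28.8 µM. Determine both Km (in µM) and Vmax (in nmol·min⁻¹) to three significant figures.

In reciprocal form, 1/v = (Km/Vmax)·(1/[S]) + 1/Vmax. The two points give (1/[S], 1/v) = (0.6250, 0.4032) and (0.03472, 0.1616).
Slope = (0.4032 − 0.1616)/(0.6250 − 0.03472) = 0.4094; intercept = 0.4032 − 0.4094×0.6250 = 0.1473.
Vmax = 1/intercept = 6.79 nmol·min⁻¹; Km = slope × Vmax = 0.4094 × 6.79 = 2.78 µM.

Km = 2.78 µM; Vmax = 6.79 nmol·min⁻¹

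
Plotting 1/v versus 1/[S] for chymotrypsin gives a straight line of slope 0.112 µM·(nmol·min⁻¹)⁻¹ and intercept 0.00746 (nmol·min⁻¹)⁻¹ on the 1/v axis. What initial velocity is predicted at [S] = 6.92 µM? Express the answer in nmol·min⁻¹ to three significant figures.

42.3 nmol·min⁻¹

The y-intercept is 1/Vmax, so Vmax = 1/0.00746 = 134 nmol·min⁻¹.
The slope is Km/Vmax, so Km = 0.112 × 134 = 15.0 µM.
Then v = 134 × 6.92/(15.0 + 6.92) = 42.3 nmol·min⁻¹.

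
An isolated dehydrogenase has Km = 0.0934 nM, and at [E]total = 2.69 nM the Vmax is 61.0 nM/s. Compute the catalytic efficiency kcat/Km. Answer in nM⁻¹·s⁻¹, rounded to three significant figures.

kcat = Vmax/[E]total = 61.0/2.69 = 22.7 s⁻¹.
kcat/Km = 22.7/0.0934 = 243 nM⁻¹·s⁻¹.

243 nM⁻¹·s⁻¹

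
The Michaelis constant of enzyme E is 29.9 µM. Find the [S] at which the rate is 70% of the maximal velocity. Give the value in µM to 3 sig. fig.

69.8 µM

v/Vmax = [S]/(Km+[S]) = 0.7, so [S] = Km·0.7/(1 − 0.7) = 29.9 × 2.333.
[S] = 69.8 µM.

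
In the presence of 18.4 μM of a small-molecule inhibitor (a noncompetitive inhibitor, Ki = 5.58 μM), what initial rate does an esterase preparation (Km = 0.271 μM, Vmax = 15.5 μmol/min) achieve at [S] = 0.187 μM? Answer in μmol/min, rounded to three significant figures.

1.47 μmol/min

α = 1 + [I]/Ki = 1 + 18.4/5.58 = 4.297.
For a noncompetitive inhibitor, Vmax is reduced to Vmax/α while Km is unchanged: Km,app = 0.271 μM, Vmax,app = 3.61 μmol/min.
v = Vmax,app·[S]/(Km,app + [S]) = 3.61 × 0.187/(0.271 + 0.187) = 1.47 μmol/min.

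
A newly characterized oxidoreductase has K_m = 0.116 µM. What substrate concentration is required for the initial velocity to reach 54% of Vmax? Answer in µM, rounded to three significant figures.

0.136 µM

v/Vmax = [S]/(Km+[S]) = 0.54, so [S] = Km·0.54/(1 − 0.54) = 0.116 × 1.174.
[S] = 0.136 µM.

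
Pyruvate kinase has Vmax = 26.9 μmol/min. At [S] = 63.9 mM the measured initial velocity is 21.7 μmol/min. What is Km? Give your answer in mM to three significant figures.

15.3 mM

v/Vmax = 21.7/26.9 = 0.8067 = [S]/(Km+[S]).
So Km + [S] = [S]/0.8067 = 79.21 mM, giving Km = 79.21 − 63.9 = 15.3 mM.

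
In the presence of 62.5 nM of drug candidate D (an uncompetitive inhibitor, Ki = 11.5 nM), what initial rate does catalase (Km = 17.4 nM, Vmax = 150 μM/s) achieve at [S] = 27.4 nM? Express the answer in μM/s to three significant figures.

21.2 μM/s

α = 1 + [I]/Ki = 1 + 62.5/11.5 = 6.435.
For an uncompetitive inhibitor, both parameters are divided by α, giving Vmax/α and Km/α: Km,app = 2.70 nM, Vmax,app = 23.3 μM/s.
v = Vmax,app·[S]/(Km,app + [S]) = 23.3 × 27.4/(2.70 + 27.4) = 21.2 μM/s.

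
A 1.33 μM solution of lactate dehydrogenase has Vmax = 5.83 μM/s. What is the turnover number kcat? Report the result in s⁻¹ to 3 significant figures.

4.38 s⁻¹

kcat = Vmax/[E]total = 5.83 μM/s / 1.33 μM = 4.38 s⁻¹.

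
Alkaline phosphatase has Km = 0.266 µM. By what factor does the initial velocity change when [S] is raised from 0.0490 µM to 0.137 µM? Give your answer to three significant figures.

The fractional saturations are [S]/(Km+[S]) = 0.0490/0.3150 = 0.1556 and 0.137/0.4030 = 0.3400.
v₂/v₁ is just their ratio: 0.3400/0.1556 = 2.19.

2.19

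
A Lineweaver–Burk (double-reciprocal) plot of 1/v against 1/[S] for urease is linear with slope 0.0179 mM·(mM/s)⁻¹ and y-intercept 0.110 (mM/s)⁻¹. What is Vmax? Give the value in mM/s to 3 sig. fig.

The y-intercept of a Lineweaver–Burk plot equals 1/Vmax, so Vmax = 1/0.110 = 9.09 mM/s.

9.09 mM/s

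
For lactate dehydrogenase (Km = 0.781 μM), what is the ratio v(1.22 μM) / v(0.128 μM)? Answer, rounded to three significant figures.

The fractional saturations are [S]/(Km+[S]) = 0.128/0.9090 = 0.1408 and 1.22/2.001 = 0.6097.
v₂/v₁ is just their ratio: 0.6097/0.1408 = 4.33.

4.33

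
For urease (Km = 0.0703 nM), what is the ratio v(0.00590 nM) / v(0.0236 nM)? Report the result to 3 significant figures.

0.308

The fractional saturations are [S]/(Km+[S]) = 0.0236/0.09390 = 0.2513 and 0.00590/0.07620 = 0.07743.
v₂/v₁ is just their ratio: 0.07743/0.2513 = 0.308.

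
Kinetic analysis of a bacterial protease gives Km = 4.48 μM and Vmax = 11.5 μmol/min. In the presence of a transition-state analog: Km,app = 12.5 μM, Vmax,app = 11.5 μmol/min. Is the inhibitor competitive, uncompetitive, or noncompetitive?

Km increases (4.48 → 12.5 μM) while Vmax is unchanged — the hallmark of competitive inhibition.

competitive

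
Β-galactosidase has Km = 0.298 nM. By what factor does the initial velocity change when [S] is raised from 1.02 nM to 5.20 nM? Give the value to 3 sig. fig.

1.22

The fractional saturations are [S]/(Km+[S]) = 1.02/1.318 = 0.7739 and 5.20/5.498 = 0.9458.
v₂/v₁ is just their ratio: 0.9458/0.7739 = 1.22.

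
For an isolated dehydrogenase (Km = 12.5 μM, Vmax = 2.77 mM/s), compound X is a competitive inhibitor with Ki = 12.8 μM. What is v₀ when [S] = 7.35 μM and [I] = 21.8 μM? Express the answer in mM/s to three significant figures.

0.495 mM/s

α = 1 + [I]/Ki = 1 + 21.8/12.8 = 2.703.
For a competitive inhibitor, Vmax is unchanged and the apparent Km becomes α·Km: Km,app = 33.8 μM, Vmax,app = 2.77 mM/s.
v = Vmax,app·[S]/(Km,app + [S]) = 2.77 × 7.35/(33.8 + 7.35) = 0.495 mM/s.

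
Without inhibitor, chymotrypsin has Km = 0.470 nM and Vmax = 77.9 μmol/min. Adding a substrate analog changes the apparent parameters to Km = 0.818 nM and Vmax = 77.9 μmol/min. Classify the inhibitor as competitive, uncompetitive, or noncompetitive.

Km increases (0.470 → 0.818 nM) while Vmax is unchanged — the hallmark of competitive inhibition.

competitive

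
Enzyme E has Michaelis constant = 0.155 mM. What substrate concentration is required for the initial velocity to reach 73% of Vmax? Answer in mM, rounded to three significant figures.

0.419 mM

v/Vmax = [S]/(Km+[S]) = 0.73, so [S] = Km·0.73/(1 − 0.73) = 0.155 × 2.704.
[S] = 0.419 mM.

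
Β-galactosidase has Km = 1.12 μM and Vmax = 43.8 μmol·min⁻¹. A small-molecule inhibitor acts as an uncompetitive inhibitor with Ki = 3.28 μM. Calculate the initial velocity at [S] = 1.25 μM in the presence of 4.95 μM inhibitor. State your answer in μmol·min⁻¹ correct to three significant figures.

12.9 μmol·min⁻¹

α = 1 + [I]/Ki = 1 + 4.95/3.28 = 2.509.
For an uncompetitive inhibitor, both parameters are divided by α, giving Vmax/α and Km/α: Km,app = 0.446 μM, Vmax,app = 17.5 μmol·min⁻¹.
v = Vmax,app·[S]/(Km,app + [S]) = 17.5 × 1.25/(0.446 + 1.25) = 12.9 μmol·min⁻¹.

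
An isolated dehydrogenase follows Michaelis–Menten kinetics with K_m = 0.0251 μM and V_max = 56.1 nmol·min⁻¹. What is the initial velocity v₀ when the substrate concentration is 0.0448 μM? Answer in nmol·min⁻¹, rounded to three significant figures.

36.0 nmol·min⁻¹

v = Vmax·[S]/(Km + [S]) = 56.1 × 0.0448 / (0.0251 + 0.0448)
  = 2.513 / 0.06990 = 36.0 nmol·min⁻¹.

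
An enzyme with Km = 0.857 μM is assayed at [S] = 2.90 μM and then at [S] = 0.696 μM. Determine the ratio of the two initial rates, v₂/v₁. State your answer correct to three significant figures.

0.581

Since Vmax cancels, v₂/v₁ = [S]₂(Km+[S]₁) / [S]₁(Km+[S]₂).
= 0.696×(0.857+2.90) / (2.90×(0.857+0.696)) = 2.615/4.504 = 0.581.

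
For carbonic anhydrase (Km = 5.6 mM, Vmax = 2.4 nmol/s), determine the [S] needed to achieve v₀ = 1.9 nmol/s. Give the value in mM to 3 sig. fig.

The required fractional saturation is v/Vmax = 1.9/2.4 = 0.7917.
Then [S]/(Km+[S]) = 0.7917 ⇒ [S] = 5.6 × 0.7917/(1 − 0.7917) = 21.3 mM.

21.3 mM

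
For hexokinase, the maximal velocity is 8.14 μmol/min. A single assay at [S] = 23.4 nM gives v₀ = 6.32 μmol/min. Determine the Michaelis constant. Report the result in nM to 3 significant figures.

v/Vmax = 6.32/8.14 = 0.7764 = [S]/(Km+[S]).
So Km + [S] = [S]/0.7764 = 30.14 nM, giving Km = 30.14 − 23.4 = 6.74 nM.

6.74 nM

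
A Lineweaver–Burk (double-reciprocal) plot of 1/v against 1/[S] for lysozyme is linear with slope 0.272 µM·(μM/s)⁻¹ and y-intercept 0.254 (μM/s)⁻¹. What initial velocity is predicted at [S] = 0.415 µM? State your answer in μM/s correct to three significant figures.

1.10 μM/s

The y-intercept is 1/Vmax, so Vmax = 1/0.254 = 3.94 μM/s.
The slope is Km/Vmax, so Km = 0.272 × 3.94 = 1.07 µM.
Then v = 3.94 × 0.415/(1.07 + 0.415) = 1.10 μM/s.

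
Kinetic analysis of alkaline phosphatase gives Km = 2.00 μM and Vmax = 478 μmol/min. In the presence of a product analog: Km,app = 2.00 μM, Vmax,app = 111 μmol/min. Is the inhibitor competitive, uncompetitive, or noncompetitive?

Vmax decreases (478 → 111 μmol/min) while Km is unchanged — pure noncompetitive inhibition.

noncompetitive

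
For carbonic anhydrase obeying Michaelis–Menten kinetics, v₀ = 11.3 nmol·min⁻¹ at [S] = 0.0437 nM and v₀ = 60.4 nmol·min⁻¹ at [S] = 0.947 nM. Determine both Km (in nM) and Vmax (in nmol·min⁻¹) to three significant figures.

In reciprocal form, 1/v = (Km/Vmax)·(1/[S]) + 1/Vmax. The two points give (1/[S], 1/v) = (22.88, 0.08850) and (1.056, 0.01656).
Slope = (0.08850 − 0.01656)/(22.88 − 1.056) = 0.003296; intercept = 0.08850 − 0.003296×22.88 = 0.01308.
Vmax = 1/intercept = 76.5 nmol·min⁻¹; Km = slope × Vmax = 0.003296 × 76.5 = 0.252 nM.

Km = 0.252 nM; Vmax = 76.5 nmol·min⁻¹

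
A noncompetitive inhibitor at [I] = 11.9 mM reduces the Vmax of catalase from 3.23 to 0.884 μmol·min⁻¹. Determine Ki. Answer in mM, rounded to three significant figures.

4.48 mM

Noncompetitive: Vmax,app = Vmax/α with α = 1 + [I]/Ki.
α = Vmax/Vmax,app = 3.23/0.884 = 3.654.
Since α = 1 + [I]/Ki, [I]/Ki = 3.654 − 1 = 2.654 and Ki = 11.9/2.654 = 4.48 mM.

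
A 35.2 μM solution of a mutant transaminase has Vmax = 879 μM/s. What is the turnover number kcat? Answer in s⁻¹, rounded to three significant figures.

25.0 s⁻¹

kcat = Vmax/[E]total = 879 μM/s / 35.2 μM = 25.0 s⁻¹.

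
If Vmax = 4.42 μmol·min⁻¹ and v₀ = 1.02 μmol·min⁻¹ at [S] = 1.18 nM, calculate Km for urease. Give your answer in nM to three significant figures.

From v = Vmax[S]/(Km+[S]), Km = [S](Vmax − v)/v.
Km = 1.18 × (4.42 − 1.02) / 1.02 = 4.012/1.02 = 3.93 nM.

3.93 nM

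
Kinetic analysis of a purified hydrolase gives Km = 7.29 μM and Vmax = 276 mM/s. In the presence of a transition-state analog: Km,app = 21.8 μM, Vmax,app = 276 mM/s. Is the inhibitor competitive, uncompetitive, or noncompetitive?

Km increases (7.29 → 21.8 μM) while Vmax is unchanged — the hallmark of competitive inhibition.

competitive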